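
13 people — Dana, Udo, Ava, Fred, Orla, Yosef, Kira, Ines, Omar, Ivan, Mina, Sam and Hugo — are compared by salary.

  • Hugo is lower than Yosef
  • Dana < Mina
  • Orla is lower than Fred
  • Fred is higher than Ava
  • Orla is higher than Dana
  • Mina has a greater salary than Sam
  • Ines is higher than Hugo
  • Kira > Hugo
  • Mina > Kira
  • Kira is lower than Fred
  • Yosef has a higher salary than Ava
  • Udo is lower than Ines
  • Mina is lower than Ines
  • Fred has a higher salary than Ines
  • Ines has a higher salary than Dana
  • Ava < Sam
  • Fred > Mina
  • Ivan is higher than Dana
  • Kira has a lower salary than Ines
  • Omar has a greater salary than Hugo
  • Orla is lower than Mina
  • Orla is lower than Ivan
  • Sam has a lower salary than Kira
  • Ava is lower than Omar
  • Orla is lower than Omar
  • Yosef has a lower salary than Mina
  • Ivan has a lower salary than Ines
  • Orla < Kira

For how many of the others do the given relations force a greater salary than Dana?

7

From Dana the given relations immediately reach Orla, Ivan, Mina, Ines.
From those, Omar, Kira, Fred — 7 in total.
Nothing else is reachable above Dana; 7 in all.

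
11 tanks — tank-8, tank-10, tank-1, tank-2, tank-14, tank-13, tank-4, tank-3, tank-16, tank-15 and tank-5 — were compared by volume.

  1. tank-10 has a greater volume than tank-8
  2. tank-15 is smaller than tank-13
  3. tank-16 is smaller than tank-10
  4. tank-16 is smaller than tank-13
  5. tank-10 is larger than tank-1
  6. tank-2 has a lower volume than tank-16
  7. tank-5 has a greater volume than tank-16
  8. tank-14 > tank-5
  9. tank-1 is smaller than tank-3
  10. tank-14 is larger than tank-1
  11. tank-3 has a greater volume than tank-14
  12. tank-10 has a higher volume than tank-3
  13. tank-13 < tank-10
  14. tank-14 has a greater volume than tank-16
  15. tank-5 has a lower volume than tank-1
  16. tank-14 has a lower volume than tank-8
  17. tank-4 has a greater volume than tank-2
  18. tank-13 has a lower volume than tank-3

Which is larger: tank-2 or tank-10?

The relevant relations are tank-2 < tank-16; tank-16 < tank-5; tank-5 < tank-1; tank-1 < tank-14; tank-14 < tank-8; tank-8 < tank-10.
Together: tank-2 < tank-16 < tank-5 < tank-1 < tank-14 < tank-8 < tank-10.
So tank-2 < tank-10; tank-10 is the larger of the two.

tank-10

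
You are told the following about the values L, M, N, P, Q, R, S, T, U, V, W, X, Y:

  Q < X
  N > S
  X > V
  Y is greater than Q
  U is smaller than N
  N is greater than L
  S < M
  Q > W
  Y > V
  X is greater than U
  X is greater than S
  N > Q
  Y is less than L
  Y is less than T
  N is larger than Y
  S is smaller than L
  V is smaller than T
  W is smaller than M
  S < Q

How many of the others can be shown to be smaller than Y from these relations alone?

4

Directly below Y: V, Q.
One step further: W, S (4 so far).
No other element is forced below Y by the given relations, so the count is 4.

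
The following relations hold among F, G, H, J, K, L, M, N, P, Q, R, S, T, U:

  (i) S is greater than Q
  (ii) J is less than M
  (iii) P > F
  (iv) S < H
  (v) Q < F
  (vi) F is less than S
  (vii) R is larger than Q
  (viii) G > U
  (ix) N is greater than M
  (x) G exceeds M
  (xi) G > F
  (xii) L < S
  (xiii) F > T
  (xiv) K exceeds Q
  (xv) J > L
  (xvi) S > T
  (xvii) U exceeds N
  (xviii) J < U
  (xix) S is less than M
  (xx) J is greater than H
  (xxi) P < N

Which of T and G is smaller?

Link the given pairs in sequence: T < F; F < S; S < H; H < J; J < M; M < N; N < U; U < G.
Chaining these gives T < F < S < H < J < M < N < U < G.
So T < G; T is the smaller of the two.

T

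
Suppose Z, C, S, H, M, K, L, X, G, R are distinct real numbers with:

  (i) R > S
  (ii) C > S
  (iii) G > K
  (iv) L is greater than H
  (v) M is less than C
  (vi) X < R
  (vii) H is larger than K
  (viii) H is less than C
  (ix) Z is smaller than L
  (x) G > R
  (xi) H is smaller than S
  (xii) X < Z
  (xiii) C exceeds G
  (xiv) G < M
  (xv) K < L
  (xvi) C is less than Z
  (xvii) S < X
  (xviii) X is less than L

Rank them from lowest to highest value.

Nothing is placed below K, so it is least; from there K < H; H < S; S < X; X < R; R < G; G < M; M < C; C < Z; Z < L, each given directly.

K < H < S < X < R < G < M < C < Z < L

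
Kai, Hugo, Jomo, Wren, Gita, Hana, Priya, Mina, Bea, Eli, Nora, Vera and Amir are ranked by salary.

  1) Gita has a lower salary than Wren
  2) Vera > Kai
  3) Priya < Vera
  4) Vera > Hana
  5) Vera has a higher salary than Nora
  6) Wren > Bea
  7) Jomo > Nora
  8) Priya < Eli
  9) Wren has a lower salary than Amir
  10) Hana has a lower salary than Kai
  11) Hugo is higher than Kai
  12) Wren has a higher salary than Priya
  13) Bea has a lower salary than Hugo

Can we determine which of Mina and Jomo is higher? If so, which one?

Following every chain through Mina: nothing is chained to Mina.
Jomo is not reached, and no chain runs the other way from Jomo to Mina.
So the given relations leave the order of Mina and Jomo undetermined.

undetermined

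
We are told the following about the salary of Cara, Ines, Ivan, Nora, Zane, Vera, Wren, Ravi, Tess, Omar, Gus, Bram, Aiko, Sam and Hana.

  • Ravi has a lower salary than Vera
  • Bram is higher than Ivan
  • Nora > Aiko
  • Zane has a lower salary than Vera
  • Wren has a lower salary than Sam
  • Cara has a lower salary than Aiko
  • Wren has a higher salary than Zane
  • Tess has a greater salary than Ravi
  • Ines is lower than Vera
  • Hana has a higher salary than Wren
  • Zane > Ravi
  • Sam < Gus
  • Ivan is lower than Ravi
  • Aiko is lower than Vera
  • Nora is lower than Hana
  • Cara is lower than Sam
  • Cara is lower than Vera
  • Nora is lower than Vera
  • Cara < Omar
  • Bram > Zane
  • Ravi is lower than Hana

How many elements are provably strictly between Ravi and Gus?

3

Chaining upward from Ravi reaches: Zane, Wren, Sam, Bram, Tess, Hana, Vera.
Chaining downward from Gus reaches: Ivan, Zane, Cara, Wren, Sam.
Strictly between Ravi and Gus are those in both lists: Zane, Wren, Sam — 3 elements.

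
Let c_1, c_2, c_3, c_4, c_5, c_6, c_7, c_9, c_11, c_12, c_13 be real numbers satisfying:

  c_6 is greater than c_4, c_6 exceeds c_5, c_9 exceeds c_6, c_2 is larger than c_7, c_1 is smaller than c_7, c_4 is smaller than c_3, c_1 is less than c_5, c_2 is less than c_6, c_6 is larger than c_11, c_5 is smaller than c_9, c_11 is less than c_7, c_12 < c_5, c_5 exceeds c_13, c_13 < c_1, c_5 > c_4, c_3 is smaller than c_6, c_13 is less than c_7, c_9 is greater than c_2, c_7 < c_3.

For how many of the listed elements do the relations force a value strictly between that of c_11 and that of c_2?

1

Chaining upward from c_11 reaches: c_7, c_3, c_6, c_9.
Chaining downward from c_2 reaches: c_13, c_1, c_7.
Strictly between c_11 and c_2 are those in both lists: c_7 — 1 element.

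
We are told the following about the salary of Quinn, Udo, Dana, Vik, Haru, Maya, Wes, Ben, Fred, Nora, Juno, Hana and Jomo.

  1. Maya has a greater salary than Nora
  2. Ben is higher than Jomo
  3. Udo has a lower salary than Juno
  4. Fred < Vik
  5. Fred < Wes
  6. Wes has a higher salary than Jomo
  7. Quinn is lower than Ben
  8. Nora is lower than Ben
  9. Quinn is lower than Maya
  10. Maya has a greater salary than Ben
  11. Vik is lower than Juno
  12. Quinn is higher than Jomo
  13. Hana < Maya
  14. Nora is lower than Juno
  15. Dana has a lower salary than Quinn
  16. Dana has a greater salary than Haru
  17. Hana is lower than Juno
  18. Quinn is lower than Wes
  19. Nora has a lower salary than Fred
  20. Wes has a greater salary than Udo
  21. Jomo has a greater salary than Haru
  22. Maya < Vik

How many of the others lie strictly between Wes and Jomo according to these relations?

1

Chaining upward from Jomo reaches: Quinn, Ben, Maya, Vik, Juno.
Chaining downward from Wes reaches: Haru, Udo, Nora, Fred, Dana, Quinn.
Strictly between Jomo and Wes are those in both lists: Quinn — 1 element.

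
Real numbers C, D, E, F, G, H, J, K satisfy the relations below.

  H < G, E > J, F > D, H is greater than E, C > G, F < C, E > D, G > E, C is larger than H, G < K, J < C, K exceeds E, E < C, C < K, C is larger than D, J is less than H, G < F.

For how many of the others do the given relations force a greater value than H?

4

From H the given relations immediately reach G, C.
From those, F, K — 4 in total.
No other element is forced above H by the given relations, so the count is 4.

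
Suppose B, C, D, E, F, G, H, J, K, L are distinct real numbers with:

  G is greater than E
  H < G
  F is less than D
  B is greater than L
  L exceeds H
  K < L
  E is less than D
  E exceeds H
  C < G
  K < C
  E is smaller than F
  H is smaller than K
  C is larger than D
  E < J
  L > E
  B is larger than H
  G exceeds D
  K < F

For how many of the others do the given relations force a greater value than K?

The elements the relations force above K are F, D, L, B, C, G — no chain reaches any other.
That is 6.

6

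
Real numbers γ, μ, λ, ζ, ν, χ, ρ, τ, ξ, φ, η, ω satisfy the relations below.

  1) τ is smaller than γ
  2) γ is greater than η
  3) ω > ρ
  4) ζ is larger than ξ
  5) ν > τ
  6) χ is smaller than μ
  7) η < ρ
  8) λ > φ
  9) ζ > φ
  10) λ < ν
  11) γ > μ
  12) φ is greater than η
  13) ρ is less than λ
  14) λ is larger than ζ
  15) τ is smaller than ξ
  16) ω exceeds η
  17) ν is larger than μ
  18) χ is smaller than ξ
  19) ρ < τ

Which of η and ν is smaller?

Following the relations from η: η < ρ < τ < ξ < ζ < λ < ν.
So η < ν; η is the smaller of the two.

η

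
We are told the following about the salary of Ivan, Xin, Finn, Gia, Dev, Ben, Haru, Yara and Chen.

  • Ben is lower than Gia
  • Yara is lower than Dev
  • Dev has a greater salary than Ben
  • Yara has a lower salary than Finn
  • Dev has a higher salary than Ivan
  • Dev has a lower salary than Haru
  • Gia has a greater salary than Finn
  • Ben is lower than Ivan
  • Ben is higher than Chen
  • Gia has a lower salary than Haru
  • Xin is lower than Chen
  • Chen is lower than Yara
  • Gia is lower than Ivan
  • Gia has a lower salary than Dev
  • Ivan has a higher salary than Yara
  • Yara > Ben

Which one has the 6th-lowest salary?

Gia

Chaining the given pairs: Xin < Chen < Ben < Yara < Finn < Gia < Ivan < Dev < Haru.
The 6th smallest is Gia.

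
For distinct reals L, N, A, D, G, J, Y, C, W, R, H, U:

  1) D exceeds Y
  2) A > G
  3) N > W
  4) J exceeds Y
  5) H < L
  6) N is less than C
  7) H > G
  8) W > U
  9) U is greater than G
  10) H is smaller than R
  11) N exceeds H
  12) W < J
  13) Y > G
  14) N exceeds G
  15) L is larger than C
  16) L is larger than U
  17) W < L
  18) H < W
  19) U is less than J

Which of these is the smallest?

G

Chaining upward from G: directly above it, H, A, U, N, Y; then W, J, D, R, C, L.
That covers every other element, and nothing is given below G, so G is the smallest.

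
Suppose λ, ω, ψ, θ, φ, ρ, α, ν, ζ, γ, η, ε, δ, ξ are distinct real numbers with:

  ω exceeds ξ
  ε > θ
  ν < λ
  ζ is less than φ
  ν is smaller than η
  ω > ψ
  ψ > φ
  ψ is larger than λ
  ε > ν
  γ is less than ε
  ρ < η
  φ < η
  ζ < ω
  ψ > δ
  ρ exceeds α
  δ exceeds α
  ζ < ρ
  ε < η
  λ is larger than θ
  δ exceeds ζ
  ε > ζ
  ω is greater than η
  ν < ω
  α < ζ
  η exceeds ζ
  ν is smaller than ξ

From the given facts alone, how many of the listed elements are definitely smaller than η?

8

Directly below η: ζ, φ, ν, ρ, ε.
One step further: γ, α, θ (8 so far).
No other element is forced below η by the given relations, so the count is 8.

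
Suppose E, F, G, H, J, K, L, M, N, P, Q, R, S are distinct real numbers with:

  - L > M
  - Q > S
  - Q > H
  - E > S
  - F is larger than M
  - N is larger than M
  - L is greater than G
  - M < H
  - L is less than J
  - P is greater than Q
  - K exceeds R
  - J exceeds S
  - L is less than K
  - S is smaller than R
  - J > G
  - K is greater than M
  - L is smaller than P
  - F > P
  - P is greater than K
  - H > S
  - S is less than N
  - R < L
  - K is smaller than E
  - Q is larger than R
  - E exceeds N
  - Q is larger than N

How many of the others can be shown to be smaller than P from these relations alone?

Directly below P: L, Q, K.
One step further: S, G, R, M, N, H (9 so far).
No other element is forced below P by the given relations, so the count is 9.

9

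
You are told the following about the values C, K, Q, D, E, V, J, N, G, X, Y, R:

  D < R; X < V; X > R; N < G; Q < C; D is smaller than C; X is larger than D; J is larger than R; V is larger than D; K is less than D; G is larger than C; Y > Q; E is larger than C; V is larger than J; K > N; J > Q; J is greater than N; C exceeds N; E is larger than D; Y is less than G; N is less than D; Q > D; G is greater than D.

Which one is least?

N

K is not least since N < K; D is not least since N < D; Q is not least since D < Q; C is not least since Q < C; E is not least since D < E; R is not least since D < R; Y is not least since Q < Y; G is not least since N < G; J is not least since Q < J; X is not least since D < X; V is not least since J < V.
Only N has nothing below it, so N is the least.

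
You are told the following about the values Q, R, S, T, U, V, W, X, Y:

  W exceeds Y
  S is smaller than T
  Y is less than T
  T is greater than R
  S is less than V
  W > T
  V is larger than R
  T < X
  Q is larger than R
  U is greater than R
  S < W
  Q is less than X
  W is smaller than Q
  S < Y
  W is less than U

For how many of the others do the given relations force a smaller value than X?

Directly below X: T, Q.
One step further: S, Y, R, W (6 so far).
No other element is forced below X by the given relations, so the count is 6.

6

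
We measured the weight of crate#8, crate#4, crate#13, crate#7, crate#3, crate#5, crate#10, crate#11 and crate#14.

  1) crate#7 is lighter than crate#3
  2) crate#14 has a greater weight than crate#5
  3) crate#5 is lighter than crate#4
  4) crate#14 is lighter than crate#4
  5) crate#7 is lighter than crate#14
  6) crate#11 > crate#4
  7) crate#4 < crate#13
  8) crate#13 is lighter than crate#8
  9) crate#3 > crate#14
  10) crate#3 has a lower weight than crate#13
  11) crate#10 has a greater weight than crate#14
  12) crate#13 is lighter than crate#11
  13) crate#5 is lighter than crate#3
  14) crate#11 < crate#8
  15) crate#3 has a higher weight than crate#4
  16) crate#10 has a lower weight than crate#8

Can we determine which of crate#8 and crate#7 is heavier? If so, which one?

crate#8

crate#7 < crate#14 and crate#14 < crate#4 give crate#7 < crate#4.
Then crate#4 < crate#3 extends the chain to crate#3.
Then crate#3 < crate#13 extends the chain to crate#13.
Then crate#13 < crate#8 extends the chain to crate#8.
So crate#8 is heavier.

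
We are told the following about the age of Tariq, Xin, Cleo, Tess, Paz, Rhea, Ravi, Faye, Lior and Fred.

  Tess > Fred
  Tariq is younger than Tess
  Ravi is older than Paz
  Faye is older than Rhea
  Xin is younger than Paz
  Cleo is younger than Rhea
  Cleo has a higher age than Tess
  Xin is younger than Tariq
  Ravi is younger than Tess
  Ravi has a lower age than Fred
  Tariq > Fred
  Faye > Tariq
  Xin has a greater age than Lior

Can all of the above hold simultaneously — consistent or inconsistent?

consistent

Every relation is compatible with Lior < Xin < Paz < Ravi < Fred < Tariq < Tess < Cleo < Rhea < Faye; the set is consistent.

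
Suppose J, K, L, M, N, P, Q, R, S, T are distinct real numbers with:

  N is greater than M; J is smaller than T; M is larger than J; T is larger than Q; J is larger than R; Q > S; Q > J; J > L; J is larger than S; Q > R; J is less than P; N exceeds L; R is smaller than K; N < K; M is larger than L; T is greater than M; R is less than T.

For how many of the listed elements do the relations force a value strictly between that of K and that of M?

1

The relations place M below K. An element lies strictly between them when it is forced above M and also forced below K.
Above M: {T, N}. Below K: {R, L, S, J, N}.
Intersection: {N} — 1.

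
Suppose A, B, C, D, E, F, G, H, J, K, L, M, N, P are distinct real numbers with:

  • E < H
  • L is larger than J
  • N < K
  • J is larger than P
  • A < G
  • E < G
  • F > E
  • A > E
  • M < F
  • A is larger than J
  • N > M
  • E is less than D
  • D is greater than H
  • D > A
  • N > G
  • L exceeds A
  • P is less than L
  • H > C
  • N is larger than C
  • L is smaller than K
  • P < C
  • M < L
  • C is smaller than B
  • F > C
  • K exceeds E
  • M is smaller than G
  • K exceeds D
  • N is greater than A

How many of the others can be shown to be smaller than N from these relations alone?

7

From N the given relations immediately reach C, M, A, G.
From those, P, E, J — 7 in total.
No other element is forced below N by the given relations, so the count is 7.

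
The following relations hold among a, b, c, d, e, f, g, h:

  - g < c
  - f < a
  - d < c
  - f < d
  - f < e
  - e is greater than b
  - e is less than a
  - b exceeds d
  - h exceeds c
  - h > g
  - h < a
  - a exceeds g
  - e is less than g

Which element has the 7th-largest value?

The consecutive relations fix a unique order: f < d < b < e < g < c < h < a.
The 7th largest is d.

d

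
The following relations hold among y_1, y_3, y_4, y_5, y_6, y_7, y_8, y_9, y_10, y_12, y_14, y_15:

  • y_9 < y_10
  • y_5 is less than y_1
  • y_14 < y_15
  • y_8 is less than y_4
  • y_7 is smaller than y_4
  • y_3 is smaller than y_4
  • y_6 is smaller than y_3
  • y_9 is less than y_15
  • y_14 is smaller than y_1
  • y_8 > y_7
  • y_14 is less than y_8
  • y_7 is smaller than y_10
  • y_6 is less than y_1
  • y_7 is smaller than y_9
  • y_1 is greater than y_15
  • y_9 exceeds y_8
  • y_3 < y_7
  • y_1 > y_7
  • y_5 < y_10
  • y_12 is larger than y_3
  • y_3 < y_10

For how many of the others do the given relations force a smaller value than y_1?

8

Directly below y_1: y_6, y_14, y_7, y_5, y_15.
One step further: y_3, y_9 (7 so far).
One step further: y_8 (8 so far).
Nothing else is reachable below y_1; 8 in all.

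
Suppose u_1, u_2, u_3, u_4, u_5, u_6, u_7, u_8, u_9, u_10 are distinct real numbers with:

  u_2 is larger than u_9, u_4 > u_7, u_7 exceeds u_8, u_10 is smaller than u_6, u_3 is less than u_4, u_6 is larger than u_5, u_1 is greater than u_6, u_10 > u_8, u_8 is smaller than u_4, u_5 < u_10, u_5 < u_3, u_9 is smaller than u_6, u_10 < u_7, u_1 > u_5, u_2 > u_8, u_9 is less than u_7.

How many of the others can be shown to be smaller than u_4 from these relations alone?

The elements the relations force below u_4 are u_5, u_8, u_10, u_9, u_7, u_3 — no chain reaches any other.
That is 6.

6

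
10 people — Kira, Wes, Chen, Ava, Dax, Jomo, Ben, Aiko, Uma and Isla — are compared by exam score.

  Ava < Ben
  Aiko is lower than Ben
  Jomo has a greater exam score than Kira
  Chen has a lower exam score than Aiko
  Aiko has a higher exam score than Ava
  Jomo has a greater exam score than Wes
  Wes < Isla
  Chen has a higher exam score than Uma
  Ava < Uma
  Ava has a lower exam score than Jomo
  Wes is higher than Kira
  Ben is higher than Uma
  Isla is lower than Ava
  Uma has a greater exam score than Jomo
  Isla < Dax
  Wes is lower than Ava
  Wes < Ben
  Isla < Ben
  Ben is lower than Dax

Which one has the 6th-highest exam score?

The consecutive relations fix a unique order: Kira < Wes < Isla < Ava < Jomo < Uma < Chen < Aiko < Ben < Dax.
The 6th largest is Jomo.

Jomo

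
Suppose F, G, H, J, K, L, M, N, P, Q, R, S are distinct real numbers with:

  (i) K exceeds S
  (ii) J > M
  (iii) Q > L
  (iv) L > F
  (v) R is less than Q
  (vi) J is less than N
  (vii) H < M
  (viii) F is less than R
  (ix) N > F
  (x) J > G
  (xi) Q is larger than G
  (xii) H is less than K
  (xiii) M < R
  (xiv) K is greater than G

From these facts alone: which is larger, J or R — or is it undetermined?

undetermined

Following every chain through J: above J we get N; below J we get H, G, M.
R is not reached, and no chain runs the other way from R to J.
So the given relations leave the order of J and R undetermined.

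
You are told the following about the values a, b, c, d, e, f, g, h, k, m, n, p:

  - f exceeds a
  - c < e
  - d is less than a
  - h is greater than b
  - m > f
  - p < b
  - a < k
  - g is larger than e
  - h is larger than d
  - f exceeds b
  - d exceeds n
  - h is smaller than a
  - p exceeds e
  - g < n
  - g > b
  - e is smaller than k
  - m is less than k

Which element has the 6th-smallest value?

The consecutive relations fix a unique order: c < e < p < b < g < n < d < h < a < f < m < k.
Counting 6 from the smallest end gives n.

n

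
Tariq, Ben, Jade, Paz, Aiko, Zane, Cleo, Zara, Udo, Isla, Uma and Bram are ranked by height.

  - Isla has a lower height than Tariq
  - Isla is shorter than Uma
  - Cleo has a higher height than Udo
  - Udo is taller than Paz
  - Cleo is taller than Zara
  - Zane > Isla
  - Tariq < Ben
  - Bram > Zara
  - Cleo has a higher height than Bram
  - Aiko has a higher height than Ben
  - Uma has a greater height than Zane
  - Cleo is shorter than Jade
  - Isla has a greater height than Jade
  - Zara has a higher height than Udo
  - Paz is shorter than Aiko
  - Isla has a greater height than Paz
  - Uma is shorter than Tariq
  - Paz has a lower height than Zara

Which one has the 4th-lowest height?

Piecing the relations together gives one ordering: Paz < Udo < Zara < Bram < Cleo < Jade < Isla < Zane < Uma < Tariq < Ben < Aiko.
The 4th smallest is Bram.

Bram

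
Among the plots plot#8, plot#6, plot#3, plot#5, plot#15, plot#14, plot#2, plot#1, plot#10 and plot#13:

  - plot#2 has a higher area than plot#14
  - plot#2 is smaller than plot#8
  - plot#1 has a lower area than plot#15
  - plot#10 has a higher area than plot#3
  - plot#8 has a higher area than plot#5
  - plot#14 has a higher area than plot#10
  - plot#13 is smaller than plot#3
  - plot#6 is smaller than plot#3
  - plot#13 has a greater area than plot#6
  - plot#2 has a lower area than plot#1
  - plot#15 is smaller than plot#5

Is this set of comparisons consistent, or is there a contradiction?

consistent

The single ordering plot#6 < plot#13 < plot#3 < plot#10 < plot#14 < plot#2 < plot#1 < plot#15 < plot#5 < plot#8 satisfies every listed relation, so no contradiction arises.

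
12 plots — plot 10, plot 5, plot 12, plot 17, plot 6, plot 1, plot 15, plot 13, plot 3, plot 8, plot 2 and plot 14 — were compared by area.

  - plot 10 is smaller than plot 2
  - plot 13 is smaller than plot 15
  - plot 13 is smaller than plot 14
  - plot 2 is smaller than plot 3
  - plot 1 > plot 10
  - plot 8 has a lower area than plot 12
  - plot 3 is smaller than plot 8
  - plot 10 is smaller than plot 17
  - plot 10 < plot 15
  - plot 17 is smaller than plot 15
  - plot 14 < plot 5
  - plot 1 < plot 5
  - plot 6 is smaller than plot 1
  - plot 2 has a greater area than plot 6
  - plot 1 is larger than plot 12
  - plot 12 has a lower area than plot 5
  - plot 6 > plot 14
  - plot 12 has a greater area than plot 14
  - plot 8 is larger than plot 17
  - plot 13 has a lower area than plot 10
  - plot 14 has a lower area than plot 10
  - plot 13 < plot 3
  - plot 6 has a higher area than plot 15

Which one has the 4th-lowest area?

Chaining the given pairs: plot 13 < plot 14 < plot 10 < plot 17 < plot 15 < plot 6 < plot 2 < plot 3 < plot 8 < plot 12 < plot 1 < plot 5.
The 4th smallest is plot 17.

plot 17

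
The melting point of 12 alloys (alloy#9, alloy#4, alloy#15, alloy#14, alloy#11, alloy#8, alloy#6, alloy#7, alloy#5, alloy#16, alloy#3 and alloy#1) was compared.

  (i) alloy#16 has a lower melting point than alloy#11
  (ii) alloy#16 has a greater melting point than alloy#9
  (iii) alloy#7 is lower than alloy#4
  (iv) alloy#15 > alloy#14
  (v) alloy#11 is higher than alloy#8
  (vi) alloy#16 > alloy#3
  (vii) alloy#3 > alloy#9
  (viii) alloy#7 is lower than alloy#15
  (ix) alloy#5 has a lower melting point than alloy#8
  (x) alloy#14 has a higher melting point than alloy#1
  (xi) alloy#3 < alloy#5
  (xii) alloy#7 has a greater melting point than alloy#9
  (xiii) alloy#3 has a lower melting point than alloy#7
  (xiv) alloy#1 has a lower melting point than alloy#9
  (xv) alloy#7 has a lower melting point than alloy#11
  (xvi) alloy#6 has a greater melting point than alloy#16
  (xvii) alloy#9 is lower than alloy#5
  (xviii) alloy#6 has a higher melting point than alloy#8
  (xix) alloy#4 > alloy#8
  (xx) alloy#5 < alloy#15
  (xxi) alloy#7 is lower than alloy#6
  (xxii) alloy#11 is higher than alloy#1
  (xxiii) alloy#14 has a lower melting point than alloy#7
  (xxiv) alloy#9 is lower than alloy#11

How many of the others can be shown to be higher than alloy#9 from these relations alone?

The elements the relations force above alloy#9 are alloy#3, alloy#5, alloy#16, alloy#7, alloy#8, alloy#15, alloy#6, alloy#11, alloy#4 — no chain reaches any other.
That is 9.

9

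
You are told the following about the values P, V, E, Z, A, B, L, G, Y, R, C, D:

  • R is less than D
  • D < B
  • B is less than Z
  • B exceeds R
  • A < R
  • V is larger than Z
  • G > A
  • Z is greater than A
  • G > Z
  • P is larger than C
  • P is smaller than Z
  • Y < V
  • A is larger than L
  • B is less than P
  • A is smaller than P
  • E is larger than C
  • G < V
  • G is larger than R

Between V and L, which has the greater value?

Link the given pairs in sequence: L < A; A < R; R < D; D < B; B < P; P < Z; Z < G; G < V.
Chaining these gives L < A < R < D < B < P < Z < G < V.
So L < V; V is the larger of the two.

V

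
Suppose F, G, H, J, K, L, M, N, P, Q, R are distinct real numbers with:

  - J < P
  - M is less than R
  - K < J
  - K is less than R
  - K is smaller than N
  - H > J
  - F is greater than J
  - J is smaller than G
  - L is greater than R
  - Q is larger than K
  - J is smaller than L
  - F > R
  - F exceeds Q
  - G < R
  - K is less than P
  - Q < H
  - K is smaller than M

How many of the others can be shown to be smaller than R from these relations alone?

The elements the relations force below R are K, M, J, G — no chain reaches any other.
That is 4.

4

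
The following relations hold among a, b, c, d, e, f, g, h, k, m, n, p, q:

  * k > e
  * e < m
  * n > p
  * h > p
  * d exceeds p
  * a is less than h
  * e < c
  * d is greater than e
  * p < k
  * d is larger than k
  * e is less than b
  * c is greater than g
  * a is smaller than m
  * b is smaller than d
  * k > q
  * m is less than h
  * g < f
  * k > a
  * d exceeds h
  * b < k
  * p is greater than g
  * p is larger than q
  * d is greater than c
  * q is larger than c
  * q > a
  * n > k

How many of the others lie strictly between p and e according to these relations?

2

Chaining upward from e reaches: b, c, q, m, h, k, n, d.
Chaining downward from p reaches: g, a, c, q.
Strictly between e and p are those in both lists: c, q — 2 elements.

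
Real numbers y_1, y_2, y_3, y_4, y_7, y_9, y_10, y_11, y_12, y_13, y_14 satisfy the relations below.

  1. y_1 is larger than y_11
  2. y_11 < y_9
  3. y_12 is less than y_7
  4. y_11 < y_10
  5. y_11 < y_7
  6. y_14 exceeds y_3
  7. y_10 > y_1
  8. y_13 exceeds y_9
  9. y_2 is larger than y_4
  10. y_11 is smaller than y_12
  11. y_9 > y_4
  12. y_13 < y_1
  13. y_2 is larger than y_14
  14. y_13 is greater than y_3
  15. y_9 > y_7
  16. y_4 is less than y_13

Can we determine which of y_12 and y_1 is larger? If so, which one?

y_12 < y_7 and y_7 < y_9 give y_12 < y_9.
With y_9 < y_13: y_12 < y_7 < y_9 < y_13.
Then y_13 < y_1 extends the chain to y_1.
So y_1 is larger.

y_1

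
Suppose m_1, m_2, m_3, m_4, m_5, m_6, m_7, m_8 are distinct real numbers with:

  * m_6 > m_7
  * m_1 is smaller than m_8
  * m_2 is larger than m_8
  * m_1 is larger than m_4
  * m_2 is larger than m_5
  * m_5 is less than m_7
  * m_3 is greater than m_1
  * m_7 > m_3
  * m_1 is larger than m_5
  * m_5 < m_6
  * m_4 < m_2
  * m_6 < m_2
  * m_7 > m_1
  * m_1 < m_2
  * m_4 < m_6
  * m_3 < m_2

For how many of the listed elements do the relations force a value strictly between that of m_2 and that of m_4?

The relations place m_4 below m_2. An element lies strictly between them when it is forced above m_4 and also forced below m_2.
Above m_4: {m_1, m_3, m_7, m_6, m_8}. Below m_2: {m_5, m_1, m_3, m_7, m_6, m_8}.
Intersection: {m_1, m_3, m_7, m_6, m_8} — 5.

5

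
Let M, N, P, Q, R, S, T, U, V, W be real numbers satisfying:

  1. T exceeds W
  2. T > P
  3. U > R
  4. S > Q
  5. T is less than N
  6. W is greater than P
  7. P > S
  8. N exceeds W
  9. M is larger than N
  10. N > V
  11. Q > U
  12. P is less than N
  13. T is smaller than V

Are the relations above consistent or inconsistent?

Every relation is compatible with R < U < Q < S < P < W < T < V < N < M; the set is consistent.

consistent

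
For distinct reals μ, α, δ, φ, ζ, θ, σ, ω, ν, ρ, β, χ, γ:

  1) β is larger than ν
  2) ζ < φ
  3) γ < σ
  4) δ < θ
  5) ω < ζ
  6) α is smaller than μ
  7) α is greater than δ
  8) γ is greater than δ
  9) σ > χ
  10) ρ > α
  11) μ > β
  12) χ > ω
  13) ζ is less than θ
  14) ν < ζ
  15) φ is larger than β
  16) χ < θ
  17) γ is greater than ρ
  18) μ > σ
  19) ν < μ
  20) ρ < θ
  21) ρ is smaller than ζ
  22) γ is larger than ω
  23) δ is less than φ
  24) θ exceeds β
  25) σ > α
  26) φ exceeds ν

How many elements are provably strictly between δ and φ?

3

Chaining upward from δ reaches: α, ρ, ζ, γ, σ, μ, θ.
Chaining downward from φ reaches: ν, α, ρ, ω, β, ζ.
Strictly between δ and φ are those in both lists: α, ρ, ζ — 3 elements.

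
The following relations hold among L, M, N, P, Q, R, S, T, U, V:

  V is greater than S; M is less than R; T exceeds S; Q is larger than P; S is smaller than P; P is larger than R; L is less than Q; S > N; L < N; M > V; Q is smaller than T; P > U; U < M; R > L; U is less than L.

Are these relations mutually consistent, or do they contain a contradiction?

consistent

Every relation is compatible with U < L < N < S < V < M < R < P < Q < T; the set is consistent.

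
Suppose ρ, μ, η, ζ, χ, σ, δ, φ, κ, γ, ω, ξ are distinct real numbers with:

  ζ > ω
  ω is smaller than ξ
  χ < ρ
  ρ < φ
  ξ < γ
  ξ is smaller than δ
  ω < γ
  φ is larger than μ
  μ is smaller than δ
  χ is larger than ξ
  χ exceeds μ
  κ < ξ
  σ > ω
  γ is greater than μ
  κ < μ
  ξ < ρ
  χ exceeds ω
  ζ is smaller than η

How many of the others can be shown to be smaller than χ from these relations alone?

4

The elements the relations force below χ are ω, κ, ξ, μ — no chain reaches any other.
That is 4.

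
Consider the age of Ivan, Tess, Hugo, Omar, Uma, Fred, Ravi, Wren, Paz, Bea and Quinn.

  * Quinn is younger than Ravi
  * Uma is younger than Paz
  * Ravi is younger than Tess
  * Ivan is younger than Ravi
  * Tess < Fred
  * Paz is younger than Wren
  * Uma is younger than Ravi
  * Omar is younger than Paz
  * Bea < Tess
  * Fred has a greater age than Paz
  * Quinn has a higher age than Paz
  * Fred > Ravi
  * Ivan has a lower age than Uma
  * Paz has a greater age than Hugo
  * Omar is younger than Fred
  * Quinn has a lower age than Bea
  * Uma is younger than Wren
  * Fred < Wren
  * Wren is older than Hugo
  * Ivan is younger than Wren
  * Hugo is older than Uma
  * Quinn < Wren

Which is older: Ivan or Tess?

Tess

Ivan < Uma and Uma < Hugo give Ivan < Hugo.
With Hugo < Paz: Ivan < Uma < Hugo < Paz.
With Paz < Quinn: Ivan < Uma < Hugo < Paz < Quinn.
Then Quinn < Bea extends the chain to Bea.
With Bea < Tess: Ivan < Uma < Hugo < Paz < Quinn < Bea < Tess.
So Ivan < Tess; Tess is the older of the two.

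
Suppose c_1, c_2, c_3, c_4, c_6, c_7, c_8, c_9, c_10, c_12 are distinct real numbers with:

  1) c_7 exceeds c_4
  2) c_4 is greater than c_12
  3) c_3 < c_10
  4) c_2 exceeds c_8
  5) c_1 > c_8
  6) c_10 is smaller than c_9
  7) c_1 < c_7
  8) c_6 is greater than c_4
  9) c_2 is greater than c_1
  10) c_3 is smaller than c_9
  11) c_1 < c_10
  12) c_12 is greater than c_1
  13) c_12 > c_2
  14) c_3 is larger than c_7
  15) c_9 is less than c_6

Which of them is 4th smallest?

c_12

Piecing the relations together gives one ordering: c_8 < c_1 < c_2 < c_12 < c_4 < c_7 < c_3 < c_10 < c_9 < c_6.
Counting 4 from the smallest end gives c_12.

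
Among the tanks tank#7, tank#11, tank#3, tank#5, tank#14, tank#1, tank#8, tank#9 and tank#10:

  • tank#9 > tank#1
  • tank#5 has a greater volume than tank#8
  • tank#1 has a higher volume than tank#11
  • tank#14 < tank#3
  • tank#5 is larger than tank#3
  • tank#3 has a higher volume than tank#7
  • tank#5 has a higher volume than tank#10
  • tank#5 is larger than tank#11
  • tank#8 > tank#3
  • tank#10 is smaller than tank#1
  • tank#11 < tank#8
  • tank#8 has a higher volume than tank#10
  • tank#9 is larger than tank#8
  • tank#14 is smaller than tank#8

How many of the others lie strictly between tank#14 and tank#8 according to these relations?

1

The relations place tank#14 below tank#8. An element lies strictly between them when it is forced above tank#14 and also forced below tank#8.
Above tank#14: {tank#3, tank#9, tank#5}. Below tank#8: {tank#11, tank#10, tank#7, tank#3}.
Intersection: {tank#3} — 1.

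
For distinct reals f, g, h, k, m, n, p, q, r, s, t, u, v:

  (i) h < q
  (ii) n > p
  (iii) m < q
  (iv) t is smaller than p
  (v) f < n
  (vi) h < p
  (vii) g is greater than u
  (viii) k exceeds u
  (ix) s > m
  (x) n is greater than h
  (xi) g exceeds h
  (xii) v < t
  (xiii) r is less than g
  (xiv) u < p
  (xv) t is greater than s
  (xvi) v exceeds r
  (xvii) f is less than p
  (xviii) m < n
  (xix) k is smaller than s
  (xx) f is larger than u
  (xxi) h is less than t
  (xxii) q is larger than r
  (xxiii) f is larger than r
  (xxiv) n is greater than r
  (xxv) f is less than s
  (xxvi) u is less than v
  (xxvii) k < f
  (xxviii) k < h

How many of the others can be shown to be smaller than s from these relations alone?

5

Directly below s: m, k, f.
One step further: r, u (5 so far).
No other element is forced below s by the given relations, so the count is 5.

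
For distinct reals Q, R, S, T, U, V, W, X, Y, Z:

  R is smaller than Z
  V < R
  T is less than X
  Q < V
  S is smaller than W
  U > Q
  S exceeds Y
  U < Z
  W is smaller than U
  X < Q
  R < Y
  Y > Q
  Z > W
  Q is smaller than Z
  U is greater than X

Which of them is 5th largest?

Y

Piecing the relations together gives one ordering: T < X < Q < V < R < Y < S < W < U < Z.
Counting 5 from the largest end gives Y.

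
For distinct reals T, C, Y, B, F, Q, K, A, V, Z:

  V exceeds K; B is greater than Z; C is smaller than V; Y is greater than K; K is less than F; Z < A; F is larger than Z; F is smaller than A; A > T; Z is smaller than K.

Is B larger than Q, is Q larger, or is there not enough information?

Following every chain through Q: nothing is chained to Q.
B is not reached, and no chain runs the other way from B to Q.
So the given relations leave the order of Q and B undetermined.

undetermined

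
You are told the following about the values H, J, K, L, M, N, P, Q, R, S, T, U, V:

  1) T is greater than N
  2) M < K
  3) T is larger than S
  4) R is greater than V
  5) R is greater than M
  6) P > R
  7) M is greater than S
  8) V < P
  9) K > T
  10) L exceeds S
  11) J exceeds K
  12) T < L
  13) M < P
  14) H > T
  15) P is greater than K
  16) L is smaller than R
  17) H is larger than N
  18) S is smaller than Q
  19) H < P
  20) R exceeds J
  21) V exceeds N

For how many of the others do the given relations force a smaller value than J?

5

The elements the relations force below J are S, M, N, T, K — no chain reaches any other.
That is 5.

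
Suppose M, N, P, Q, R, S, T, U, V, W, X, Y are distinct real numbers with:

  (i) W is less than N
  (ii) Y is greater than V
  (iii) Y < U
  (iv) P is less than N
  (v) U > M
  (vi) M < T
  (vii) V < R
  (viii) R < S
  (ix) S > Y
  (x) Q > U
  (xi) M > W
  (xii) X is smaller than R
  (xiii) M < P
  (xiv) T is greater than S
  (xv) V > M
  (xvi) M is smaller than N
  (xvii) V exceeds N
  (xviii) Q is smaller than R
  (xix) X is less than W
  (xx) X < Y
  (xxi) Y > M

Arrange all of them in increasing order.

The consecutive links are each given: X < W; W < M; M < P; P < N; N < V; V < Y; Y < U; U < Q; Q < R; R < S; S < T.

X < W < M < P < N < V < Y < U < Q < R < S < T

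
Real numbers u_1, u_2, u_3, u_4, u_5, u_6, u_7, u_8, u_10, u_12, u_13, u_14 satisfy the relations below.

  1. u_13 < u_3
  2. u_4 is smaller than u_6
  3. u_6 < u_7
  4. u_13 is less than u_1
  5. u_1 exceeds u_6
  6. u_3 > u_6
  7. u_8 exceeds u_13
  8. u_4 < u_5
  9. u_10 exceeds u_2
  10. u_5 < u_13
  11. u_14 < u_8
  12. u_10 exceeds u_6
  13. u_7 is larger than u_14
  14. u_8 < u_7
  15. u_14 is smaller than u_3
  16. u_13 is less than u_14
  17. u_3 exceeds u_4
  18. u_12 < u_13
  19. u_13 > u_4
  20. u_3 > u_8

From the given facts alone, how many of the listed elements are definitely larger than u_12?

6

From u_12 the given relations immediately reach u_13.
From those, u_14, u_8, u_1, u_3 — 5 in total.
From those, u_7 — 6 in total.
Nothing else is reachable above u_12; 6 in all.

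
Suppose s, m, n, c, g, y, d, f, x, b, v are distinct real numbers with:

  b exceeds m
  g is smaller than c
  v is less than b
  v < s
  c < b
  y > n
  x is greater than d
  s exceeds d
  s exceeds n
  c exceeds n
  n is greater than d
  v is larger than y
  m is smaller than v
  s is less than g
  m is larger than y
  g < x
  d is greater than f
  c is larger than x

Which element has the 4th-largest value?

g

Chaining the given pairs: f < d < n < y < m < v < s < g < x < c < b.
The 4th largest is g.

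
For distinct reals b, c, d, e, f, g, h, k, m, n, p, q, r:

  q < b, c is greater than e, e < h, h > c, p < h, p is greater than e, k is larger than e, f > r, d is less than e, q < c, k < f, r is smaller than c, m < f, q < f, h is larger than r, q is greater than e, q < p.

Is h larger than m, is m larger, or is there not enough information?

Following every chain through m: above m we get f.
h is not reached, and no chain runs the other way from h to m.
So the given relations leave the order of m and h undetermined.

undetermined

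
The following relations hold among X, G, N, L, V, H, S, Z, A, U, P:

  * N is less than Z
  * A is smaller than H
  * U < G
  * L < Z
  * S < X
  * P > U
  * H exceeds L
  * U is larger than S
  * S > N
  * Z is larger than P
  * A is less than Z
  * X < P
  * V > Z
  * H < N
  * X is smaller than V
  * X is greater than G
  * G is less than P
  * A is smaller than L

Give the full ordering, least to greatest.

A < L < H < N < S < U < G < X < P < Z < V

Each adjacent pair is fixed by a given relation: A < L; L < H; H < N; N < S; S < U; U < G; G < X; X < P; P < Z; Z < V. Chaining them end to end gives the full order.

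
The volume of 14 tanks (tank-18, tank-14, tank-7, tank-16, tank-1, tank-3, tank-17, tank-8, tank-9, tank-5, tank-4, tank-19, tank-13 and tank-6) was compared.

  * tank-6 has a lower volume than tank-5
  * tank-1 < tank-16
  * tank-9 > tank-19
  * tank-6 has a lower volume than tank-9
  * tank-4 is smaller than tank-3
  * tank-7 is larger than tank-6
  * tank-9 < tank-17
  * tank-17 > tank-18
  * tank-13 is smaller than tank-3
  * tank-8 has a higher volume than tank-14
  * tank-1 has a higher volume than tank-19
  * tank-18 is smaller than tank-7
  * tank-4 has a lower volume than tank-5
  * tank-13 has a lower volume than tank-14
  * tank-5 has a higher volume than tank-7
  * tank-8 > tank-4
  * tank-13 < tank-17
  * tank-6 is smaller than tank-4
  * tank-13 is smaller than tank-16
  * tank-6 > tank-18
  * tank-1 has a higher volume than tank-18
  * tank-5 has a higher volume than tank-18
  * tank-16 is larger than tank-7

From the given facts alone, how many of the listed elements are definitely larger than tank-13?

5

The elements the relations force above tank-13 are tank-3, tank-14, tank-17, tank-16, tank-8 — no chain reaches any other.
That is 5.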